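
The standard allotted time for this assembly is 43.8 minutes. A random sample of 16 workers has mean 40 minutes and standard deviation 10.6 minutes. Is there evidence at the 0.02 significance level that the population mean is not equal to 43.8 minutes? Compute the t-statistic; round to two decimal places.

H0: μ = 43.8; H1: μ ≠ 43.8 (one-sample t-test, two-sided).
t = (x̄ − μ₀)/(s/√n) = (40 − 43.8)/(10.6/√16) = -1.43
df = n − 1 = 15
Two-sided p-value ≈ 0.1721
Since p ≈ 0.1721 > α = 0.02, fail to reject H0; the data do not provide sufficient evidence against H0.

-1.43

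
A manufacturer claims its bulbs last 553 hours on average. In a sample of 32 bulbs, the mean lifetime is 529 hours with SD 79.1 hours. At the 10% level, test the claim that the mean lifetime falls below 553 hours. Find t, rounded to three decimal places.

H0: μ = 553; H1: μ < 553 (one-sample t-test, left-tailed).
t = (x̄ − μ₀)/(s/√n) = (529 − 553)/(79.1/√32) = -1.716
df = n − 1 = 31
p-value = P(T ≤ -1.716) ≈ 0.048
Since p ≈ 0.048 < α = 0.1, reject H0; the evidence is statistically significant.

-1.716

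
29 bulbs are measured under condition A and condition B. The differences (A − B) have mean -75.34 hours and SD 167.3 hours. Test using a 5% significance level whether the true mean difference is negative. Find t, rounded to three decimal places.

H0: μ_d = 0; H1: μ_d < 0 (paired t-test on the differences, left-tailed).
t = d̄/(s_d/√n) = -75.34/(167.3/√29) = -2.425
df = n − 1 = 28
p-value = P(T ≤ -2.425) ≈ 0.011
Since p ≈ 0.011 < α = 0.05, reject H0; the evidence is statistically significant.

-2.425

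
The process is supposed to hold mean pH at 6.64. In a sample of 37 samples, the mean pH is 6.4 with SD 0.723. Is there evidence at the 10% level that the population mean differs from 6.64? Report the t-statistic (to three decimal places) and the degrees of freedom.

t = -2.019, df = 36

H0: μ = 6.64; H1: μ ≠ 6.64 (one-sample t-test, two-sided).
t = (x̄ − μ₀)/(s/√n) = (6.4 − 6.64)/(0.723/√37) = -2.019
df = n − 1 = 36
Two-sided p-value ≈ 0.051
Since p ≈ 0.051 < α = 0.1, reject H0; the evidence is statistically significant.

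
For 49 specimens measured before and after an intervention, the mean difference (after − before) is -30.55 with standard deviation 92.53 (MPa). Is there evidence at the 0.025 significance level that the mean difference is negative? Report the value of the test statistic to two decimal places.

H0: μ_d = 0; H1: μ_d < 0 (paired t-test on the differences, left-tailed).
t = d̄/(s_d/√n) = -30.55/(92.53/√49) = -2.31
df = n − 1 = 48
p-value = P(T ≤ -2.31) ≈ 0.013
Since p ≈ 0.013 < α = 0.025, reject H0; the evidence is statistically significant.

-2.31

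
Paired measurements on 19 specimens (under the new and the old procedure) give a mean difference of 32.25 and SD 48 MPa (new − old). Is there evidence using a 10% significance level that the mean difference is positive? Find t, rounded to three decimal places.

H0: μ_d = 0; H1: μ_d > 0 (paired t-test on the differences, right-tailed).
t = d̄/(s_d/√n) = 32.25/(48/√19) = 2.929
df = n − 1 = 18
p-value = P(T ≥ 2.929) ≈ 0.0045
Since p ≈ 0.0045 < α = 0.1, reject H0; the evidence is statistically significant.

2.929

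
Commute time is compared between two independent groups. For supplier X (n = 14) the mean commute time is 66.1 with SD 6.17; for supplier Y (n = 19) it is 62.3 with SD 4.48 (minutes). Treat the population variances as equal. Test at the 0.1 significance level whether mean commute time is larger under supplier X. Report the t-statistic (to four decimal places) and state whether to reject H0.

t = 2.0529; reject H0

Let group 1 = supplier X, group 2 = supplier Y. H0: μ_1 = μ_2; H1: μ_1 > μ_2 (two-sample pooled-variance t-test, right-tailed).
s_p² = [(14−1)·6.17² + (19−1)·4.48²]/(14+19−2) = 27.6182
t = (66.1 − 62.3)/√[27.6182·(1/14 + 1/19)] = 2.0529
df = n₁ + n₂ − 2 = 31
p-value = P(T ≥ 2.0529) ≈ 0.024
Since p ≈ 0.024 < α = 0.1, reject H0; the evidence is statistically significant.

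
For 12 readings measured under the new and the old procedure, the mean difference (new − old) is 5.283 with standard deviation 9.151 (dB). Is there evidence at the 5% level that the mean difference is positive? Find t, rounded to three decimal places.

H0: μ_d = 0; H1: μ_d > 0 (paired t-test on the differences, right-tailed).
t = d̄/(s_d/√n) = 5.283/(9.151/√12) = 2.000
df = n − 1 = 11
p-value = P(T ≥ 2.000) ≈ 0.0354
Since p ≈ 0.0354 < α = 0.05, reject H0; the evidence is statistically significant.

2.000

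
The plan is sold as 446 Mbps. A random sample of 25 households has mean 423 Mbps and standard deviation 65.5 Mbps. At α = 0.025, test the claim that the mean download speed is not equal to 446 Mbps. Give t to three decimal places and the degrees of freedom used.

t = -1.756, df = 24

H0: μ = 446; H1: μ ≠ 446 (one-sample t-test, two-sided).
t = (x̄ − μ₀)/(s/√n) = (423 − 446)/(65.5/√25) = -1.756
df = n − 1 = 24
Two-sided p-value ≈ 0.092
Since p ≈ 0.092 > α = 0.025, fail to reject H0; the data do not provide sufficient evidence against H0.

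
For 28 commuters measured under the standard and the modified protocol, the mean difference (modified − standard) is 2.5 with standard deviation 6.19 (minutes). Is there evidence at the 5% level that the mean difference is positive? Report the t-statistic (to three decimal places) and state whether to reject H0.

t = 2.137; reject H0

H0: μ_d = 0; H1: μ_d > 0 (paired t-test on the differences, right-tailed).
t = d̄/(s_d/√n) = 2.5/(6.19/√28) = 2.137
df = n − 1 = 27
p-value = P(T ≥ 2.137) ≈ 0.021
Since p ≈ 0.021 < α = 0.05, reject H0; the data support H1.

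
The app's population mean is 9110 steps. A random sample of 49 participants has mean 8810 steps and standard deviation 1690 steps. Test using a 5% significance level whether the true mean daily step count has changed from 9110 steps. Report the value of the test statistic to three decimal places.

-1.243

H0: μ = 9110; H1: μ ≠ 9110 (one-sample t-test, two-sided).
t = (x̄ − μ₀)/(s/√n) = (8810 − 9110)/(1690/√49) = -1.243
df = n − 1 = 48
Two-sided p-value ≈ 0.2201
Since p ≈ 0.2201 > α = 0.05, fail to reject H0; the evidence is not statistically significant.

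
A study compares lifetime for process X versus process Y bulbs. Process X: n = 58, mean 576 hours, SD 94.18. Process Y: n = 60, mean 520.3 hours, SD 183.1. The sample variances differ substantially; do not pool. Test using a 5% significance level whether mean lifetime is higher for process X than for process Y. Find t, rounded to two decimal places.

2.09

Let group 1 = process X, group 2 = process Y. H0: μ_1 = μ_2; H1: μ_1 > μ_2 (Welch's two-sample t-test, right-tailed).
t = (x̄_1 − x̄_2)/√(s_1²/n_1 + s_2²/n_2) = (576 − 520.3)/√(94.18²/58 + 183.1²/60) = 2.09
Welch–Satterthwaite df ≈ 88.83
p-value = P(T ≥ 2.09) ≈ 0.020
Since p ≈ 0.020 < α = 0.05, reject H0; the evidence is statistically significant.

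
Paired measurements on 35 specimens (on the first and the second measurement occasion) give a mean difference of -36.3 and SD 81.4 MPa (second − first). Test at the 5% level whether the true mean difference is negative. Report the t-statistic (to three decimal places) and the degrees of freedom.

H0: μ_d = 0; H1: μ_d < 0 (paired t-test on the differences, left-tailed).
t = d̄/(s_d/√n) = -36.3/(81.4/√35) = -2.638
df = n − 1 = 34
p-value = P(T ≤ -2.638) ≈ 0.0062
Since p ≈ 0.0062 < α = 0.05, reject H0; the evidence is statistically significant.

t = -2.638, df = 34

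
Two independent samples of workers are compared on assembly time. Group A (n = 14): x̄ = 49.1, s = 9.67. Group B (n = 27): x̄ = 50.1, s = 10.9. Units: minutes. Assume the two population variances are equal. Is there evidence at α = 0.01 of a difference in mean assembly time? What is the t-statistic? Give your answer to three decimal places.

Let group 1 = group A, group 2 = group B. H0: μ_1 = μ_2; H1: μ_1 ≠ μ_2 (two-sample pooled-variance t-test, two-sided).
s_p² = [(14−1)·9.67² + (27−1)·10.9²]/(14+27−2) = 110.376
t = (49.1 − 50.1)/√[110.376·(1/14 + 1/27)] = -0.289
df = n₁ + n₂ − 2 = 39
Two-sided p-value ≈ 0.7741
Since p ≈ 0.7741 > α = 0.01, fail to reject H0; the data do not provide sufficient evidence against H0.

-0.289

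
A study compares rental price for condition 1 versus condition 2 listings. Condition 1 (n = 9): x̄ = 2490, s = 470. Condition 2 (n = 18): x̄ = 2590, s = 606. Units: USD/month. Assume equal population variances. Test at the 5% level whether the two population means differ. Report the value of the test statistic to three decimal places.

Let group 1 = condition 1, group 2 = condition 2. H0: μ_1 = μ_2; H1: μ_1 ≠ μ_2 (two-sample pooled-variance t-test, two-sided).
s_p² = [(9−1)·470² + (18−1)·606²]/(9+18−2) = 320408
t = (2490 − 2590)/√[320408·(1/9 + 1/18)] = -0.433
df = n₁ + n₂ − 2 = 25
Two-sided p-value ≈ 0.6689
Since p ≈ 0.6689 > α = 0.05, fail to reject H0; the evidence is not statistically significant.

-0.433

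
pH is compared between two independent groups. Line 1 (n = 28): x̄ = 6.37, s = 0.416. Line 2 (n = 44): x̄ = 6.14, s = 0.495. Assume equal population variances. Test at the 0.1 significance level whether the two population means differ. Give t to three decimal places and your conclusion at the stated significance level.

Let group 1 = line 1, group 2 = line 2. H0: μ_1 = μ_2; H1: μ_1 ≠ μ_2 (two-sample pooled-variance t-test, two-sided).
s_p² = [(28−1)·0.416² + (44−1)·0.495²]/(28+44−2) = 0.217266
t = (6.37 − 6.14)/√[0.217266·(1/28 + 1/44)] = 2.041
df = n₁ + n₂ − 2 = 70
Two-sided p-value ≈ 0.0450
Since p ≈ 0.0450 < α = 0.1, reject H0; the data support H1.

t = 2.041; reject H0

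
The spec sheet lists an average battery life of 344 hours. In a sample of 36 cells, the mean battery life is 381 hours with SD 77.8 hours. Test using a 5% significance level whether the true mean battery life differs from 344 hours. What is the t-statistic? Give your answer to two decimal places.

H0: μ = 344; H1: μ ≠ 344 (one-sample t-test, two-sided).
t = (x̄ − μ₀)/(s/√n) = (381 − 344)/(77.8/√36) = 2.85
df = n − 1 = 35
Two-sided p-value ≈ 0.0072
Since p ≈ 0.0072 < α = 0.05, reject H0; the data support H1.

2.85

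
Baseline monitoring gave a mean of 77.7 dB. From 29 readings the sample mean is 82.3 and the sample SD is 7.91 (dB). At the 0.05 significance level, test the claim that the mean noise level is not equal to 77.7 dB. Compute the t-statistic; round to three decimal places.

3.132

H0: μ = 77.7; H1: μ ≠ 77.7 (one-sample t-test, two-sided).
t = (x̄ − μ₀)/(s/√n) = (82.3 − 77.7)/(7.91/√29) = 3.132
df = n − 1 = 28
Two-sided p-value ≈ 0.0040
Since p ≈ 0.0040 < α = 0.05, reject H0; the data support H1.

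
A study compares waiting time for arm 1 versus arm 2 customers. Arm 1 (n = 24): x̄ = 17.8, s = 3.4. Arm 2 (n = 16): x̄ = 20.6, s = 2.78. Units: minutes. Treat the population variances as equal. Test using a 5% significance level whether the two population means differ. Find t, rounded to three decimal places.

-2.737

Let group 1 = arm 1, group 2 = arm 2. H0: μ_1 = μ_2; H1: μ_1 ≠ μ_2 (two-sample pooled-variance t-test, two-sided).
s_p² = [(24−1)·3.4² + (16−1)·2.78²]/(24+16−2) = 10.0475
t = (17.8 − 20.6)/√[10.0475·(1/24 + 1/16)] = -2.737
df = n₁ + n₂ − 2 = 38
Two-sided p-value ≈ 0.0094
Since p ≈ 0.0094 < α = 0.05, reject H0; the data support H1.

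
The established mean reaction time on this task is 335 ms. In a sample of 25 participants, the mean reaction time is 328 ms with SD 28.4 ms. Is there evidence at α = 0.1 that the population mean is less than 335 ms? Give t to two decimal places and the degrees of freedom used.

H0: μ = 335; H1: μ < 335 (one-sample t-test, left-tailed).
t = (x̄ − μ₀)/(s/√n) = (328 − 335)/(28.4/√25) = -1.23
df = n − 1 = 24
p-value = P(T ≤ -1.23) ≈ 0.1149
Since p ≈ 0.1149 > α = 0.1, fail to reject H0; the data do not provide sufficient evidence against H0.

t = -1.23, df = 24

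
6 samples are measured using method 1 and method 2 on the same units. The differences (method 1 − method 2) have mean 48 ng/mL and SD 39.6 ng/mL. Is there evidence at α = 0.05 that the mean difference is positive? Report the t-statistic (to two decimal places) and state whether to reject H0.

H0: μ_d = 0; H1: μ_d > 0 (paired t-test on the differences, right-tailed).
t = d̄/(s_d/√n) = 48/(39.6/√6) = 2.97
df = n − 1 = 5
p-value = P(T ≥ 2.97) ≈ 0.0156
Since p ≈ 0.0156 < α = 0.05, reject H0; the data support H1.

t = 2.97; reject H0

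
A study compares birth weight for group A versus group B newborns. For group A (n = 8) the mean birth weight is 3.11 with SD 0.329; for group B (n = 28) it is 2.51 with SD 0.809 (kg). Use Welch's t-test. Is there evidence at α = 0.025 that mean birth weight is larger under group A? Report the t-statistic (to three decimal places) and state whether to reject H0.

Let group 1 = group A, group 2 = group B. H0: μ_1 = μ_2; H1: μ_1 > μ_2 (Welch's two-sample t-test, right-tailed).
t = (x̄_1 − x̄_2)/√(s_1²/n_1 + s_2²/n_2) = (3.11 − 2.51)/√(0.329²/8 + 0.809²/28) = 3.123
Welch–Satterthwaite df ≈ 29.36
p-value = P(T ≥ 3.123) ≈ 0.0020
Since p ≈ 0.0020 < α = 0.025, reject H0; the evidence is statistically significant.

t = 3.123; reject H0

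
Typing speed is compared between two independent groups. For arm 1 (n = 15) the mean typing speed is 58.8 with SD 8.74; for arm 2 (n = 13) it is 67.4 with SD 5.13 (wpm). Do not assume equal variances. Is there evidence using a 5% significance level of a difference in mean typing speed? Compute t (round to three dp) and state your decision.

t = -3.224; reject H0

Let group 1 = arm 1, group 2 = arm 2. H0: μ_1 = μ_2; H1: μ_1 ≠ μ_2 (Welch's two-sample t-test, two-sided).
t = (x̄_1 − x̄_2)/√(s_1²/n_1 + s_2²/n_2) = (58.8 − 67.4)/√(8.74²/15 + 5.13²/13) = -3.224
Welch–Satterthwaite df ≈ 23.09
Two-sided p-value ≈ 0.004
Since p ≈ 0.004 < α = 0.05, reject H0; the evidence is statistically significant.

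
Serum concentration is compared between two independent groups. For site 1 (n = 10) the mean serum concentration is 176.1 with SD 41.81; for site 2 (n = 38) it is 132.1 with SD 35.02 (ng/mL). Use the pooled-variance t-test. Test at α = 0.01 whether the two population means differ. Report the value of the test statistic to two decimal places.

Let group 1 = site 1, group 2 = site 2. H0: μ_1 = μ_2; H1: μ_1 ≠ μ_2 (two-sample pooled-variance t-test, two-sided).
s_p² = [(10−1)·41.81² + (38−1)·35.02²]/(10+38−2) = 1328.47
t = (176.1 − 132.1)/√[1328.47·(1/10 + 1/38)] = 3.40
df = n₁ + n₂ − 2 = 46
Two-sided p-value ≈ 0.0014
Since p ≈ 0.0014 < α = 0.01, reject H0; the data support H1.

3.40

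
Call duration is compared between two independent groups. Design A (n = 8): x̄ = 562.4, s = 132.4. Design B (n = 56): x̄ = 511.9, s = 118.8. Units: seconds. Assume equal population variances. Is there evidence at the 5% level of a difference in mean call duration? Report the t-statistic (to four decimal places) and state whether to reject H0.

Let group 1 = design A, group 2 = design B. H0: μ_1 = μ_2; H1: μ_1 ≠ μ_2 (two-sample pooled-variance t-test, two-sided).
s_p² = [(8−1)·132.4² + (56−1)·118.8²]/(8+56−2) = 14499.2
t = (562.4 − 511.9)/√[14499.2·(1/8 + 1/56)] = 1.1096
df = n₁ + n₂ − 2 = 62
Two-sided p-value ≈ 0.271
Since p ≈ 0.271 > α = 0.05, fail to reject H0; the data do not provide sufficient evidence against H0.

t = 1.1096; fail to reject H0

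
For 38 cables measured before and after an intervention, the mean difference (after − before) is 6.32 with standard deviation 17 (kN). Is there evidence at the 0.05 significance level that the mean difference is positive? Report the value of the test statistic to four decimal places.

H0: μ_d = 0; H1: μ_d > 0 (paired t-test on the differences, right-tailed).
t = d̄/(s_d/√n) = 6.32/(17/√38) = 2.2917
df = n − 1 = 37
p-value = P(T ≥ 2.2917) ≈ 0.014
Since p ≈ 0.014 < α = 0.05, reject H0; the data support H1.

2.2917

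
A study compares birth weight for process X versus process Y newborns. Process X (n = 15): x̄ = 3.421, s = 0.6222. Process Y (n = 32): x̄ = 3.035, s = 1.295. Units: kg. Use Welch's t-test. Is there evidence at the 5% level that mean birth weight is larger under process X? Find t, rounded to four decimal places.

Let group 1 = process X, group 2 = process Y. H0: μ_1 = μ_2; H1: μ_1 > μ_2 (Welch's two-sample t-test, right-tailed).
t = (x̄_1 − x̄_2)/√(s_1²/n_1 + s_2²/n_2) = (3.421 − 3.035)/√(0.6222²/15 + 1.295²/32) = 1.3802
Welch–Satterthwaite df ≈ 44.93
p-value = P(T ≥ 1.3802) ≈ 0.0872
Since p ≈ 0.0872 > α = 0.05, fail to reject H0; the evidence is not statistically significant.

1.3802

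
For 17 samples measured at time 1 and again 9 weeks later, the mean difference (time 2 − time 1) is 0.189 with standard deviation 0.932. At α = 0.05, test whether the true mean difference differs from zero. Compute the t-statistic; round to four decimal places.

H0: μ_d = 0; H1: μ_d ≠ 0 (paired t-test on the differences, two-sided).
t = d̄/(s_d/√n) = 0.189/(0.932/√17) = 0.8361
df = n − 1 = 16
Two-sided p-value ≈ 0.415
Since p ≈ 0.415 > α = 0.05, fail to reject H0; the data do not provide sufficient evidence against H0.

0.8361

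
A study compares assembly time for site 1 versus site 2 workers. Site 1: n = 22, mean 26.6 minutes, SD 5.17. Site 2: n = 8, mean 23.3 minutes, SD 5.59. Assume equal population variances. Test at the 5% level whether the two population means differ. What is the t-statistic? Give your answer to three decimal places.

Let group 1 = site 1, group 2 = site 2. H0: μ_1 = μ_2; H1: μ_1 ≠ μ_2 (two-sample pooled-variance t-test, two-sided).
s_p² = [(22−1)·5.17² + (8−1)·5.59²]/(22+8−2) = 27.8587
t = (26.6 − 23.3)/√[27.8587·(1/22 + 1/8)] = 1.514
df = n₁ + n₂ − 2 = 28
Two-sided p-value ≈ 0.141
Since p ≈ 0.141 > α = 0.05, fail to reject H0; the data do not provide sufficient evidence against H0.

1.514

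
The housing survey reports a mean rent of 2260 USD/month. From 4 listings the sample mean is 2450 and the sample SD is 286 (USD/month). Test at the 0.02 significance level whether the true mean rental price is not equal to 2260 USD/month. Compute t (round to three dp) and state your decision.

t = 1.329; fail to reject H0

H0: μ = 2260; H1: μ ≠ 2260 (one-sample t-test, two-sided).
t = (x̄ − μ₀)/(s/√n) = (2450 − 2260)/(286/√4) = 1.329
df = n − 1 = 3
Two-sided p-value ≈ 0.276
Since p ≈ 0.276 > α = 0.02, fail to reject H0; the data do not provide sufficient evidence against H0.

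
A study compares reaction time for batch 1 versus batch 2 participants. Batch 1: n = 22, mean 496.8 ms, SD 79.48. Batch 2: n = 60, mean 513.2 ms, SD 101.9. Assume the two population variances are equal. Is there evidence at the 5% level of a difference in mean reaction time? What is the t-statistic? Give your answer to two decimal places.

Let group 1 = batch 1, group 2 = batch 2. H0: μ_1 = μ_2; H1: μ_1 ≠ μ_2 (two-sample pooled-variance t-test, two-sided).
s_p² = [(22−1)·79.48² + (60−1)·101.9²]/(22+60−2) = 9316.14
t = (496.8 − 513.2)/√[9316.14·(1/22 + 1/60)] = -0.68
df = n₁ + n₂ − 2 = 80
Two-sided p-value ≈ 0.4974
Since p ≈ 0.4974 > α = 0.05, fail to reject H0; the evidence is not statistically significant.

-0.68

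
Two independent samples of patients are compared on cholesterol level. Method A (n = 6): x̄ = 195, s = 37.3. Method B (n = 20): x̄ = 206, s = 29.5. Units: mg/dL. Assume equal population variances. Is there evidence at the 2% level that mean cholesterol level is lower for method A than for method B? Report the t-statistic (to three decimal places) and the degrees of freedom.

t = -0.755, df = 24

Let group 1 = method A, group 2 = method B. H0: μ_1 = μ_2; H1: μ_1 < μ_2 (two-sample pooled-variance t-test, left-tailed).
s_p² = [(6−1)·37.3² + (20−1)·29.5²]/(6+20−2) = 978.8
t = (195 − 206)/√[978.8·(1/6 + 1/20)] = -0.755
df = n₁ + n₂ − 2 = 24
p-value = P(T ≤ -0.755) ≈ 0.2287
Since p ≈ 0.2287 > α = 0.02, fail to reject H0; the evidence is not statistically significant.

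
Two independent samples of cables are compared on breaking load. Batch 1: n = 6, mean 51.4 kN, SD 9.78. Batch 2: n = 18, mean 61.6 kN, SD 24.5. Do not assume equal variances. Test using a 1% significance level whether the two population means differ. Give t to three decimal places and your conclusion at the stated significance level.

Let group 1 = batch 1, group 2 = batch 2. H0: μ_1 = μ_2; H1: μ_1 ≠ μ_2 (Welch's two-sample t-test, two-sided).
t = (x̄_1 − x̄_2)/√(s_1²/n_1 + s_2²/n_2) = (51.4 − 61.6)/√(9.78²/6 + 24.5²/18) = -1.453
Welch–Satterthwaite df ≈ 20.90
Two-sided p-value ≈ 0.1611
Since p ≈ 0.1611 > α = 0.01, fail to reject H0; the data do not provide sufficient evidence against H0.

t = -1.453; fail to reject H0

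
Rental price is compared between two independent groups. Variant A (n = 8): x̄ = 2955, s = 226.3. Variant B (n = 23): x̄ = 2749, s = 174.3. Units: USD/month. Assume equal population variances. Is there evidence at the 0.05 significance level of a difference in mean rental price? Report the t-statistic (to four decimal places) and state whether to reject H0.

Let group 1 = variant A, group 2 = variant B. H0: μ_1 = μ_2; H1: μ_1 ≠ μ_2 (two-sample pooled-variance t-test, two-sided).
s_p² = [(8−1)·226.3² + (23−1)·174.3²]/(8+23−2) = 35408.7
t = (2955 − 2749)/√[35408.7·(1/8 + 1/23)] = 2.6671
df = n₁ + n₂ − 2 = 29
Two-sided p-value ≈ 0.0124
Since p ≈ 0.0124 < α = 0.05, reject H0; the data support H1.

t = 2.6671; reject H0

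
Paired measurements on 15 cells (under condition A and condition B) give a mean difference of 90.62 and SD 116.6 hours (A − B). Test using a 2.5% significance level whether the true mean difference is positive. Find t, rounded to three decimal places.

3.010

H0: μ_d = 0; H1: μ_d > 0 (paired t-test on the differences, right-tailed).
t = d̄/(s_d/√n) = 90.62/(116.6/√15) = 3.010
df = n − 1 = 14
p-value = P(T ≥ 3.010) ≈ 0.0047
Since p ≈ 0.0047 < α = 0.025, reject H0; the data support H1.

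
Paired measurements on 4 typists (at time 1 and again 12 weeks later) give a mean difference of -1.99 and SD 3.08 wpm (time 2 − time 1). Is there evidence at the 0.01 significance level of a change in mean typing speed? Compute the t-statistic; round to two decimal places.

H0: μ_d = 0; H1: μ_d ≠ 0 (paired t-test on the differences, two-sided).
t = d̄/(s_d/√n) = -1.99/(3.08/√4) = -1.29
df = n − 1 = 3
Two-sided p-value ≈ 0.287
Since p ≈ 0.287 > α = 0.01, fail to reject H0; the data do not provide sufficient evidence against H0.

-1.29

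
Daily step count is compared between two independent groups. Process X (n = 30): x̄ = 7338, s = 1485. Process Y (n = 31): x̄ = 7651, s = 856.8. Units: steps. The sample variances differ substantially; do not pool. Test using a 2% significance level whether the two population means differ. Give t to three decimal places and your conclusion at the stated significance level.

Let group 1 = process X, group 2 = process Y. H0: μ_1 = μ_2; H1: μ_1 ≠ μ_2 (Welch's two-sample t-test, two-sided).
t = (x̄_1 − x̄_2)/√(s_1²/n_1 + s_2²/n_2) = (7338 − 7651)/√(1485²/30 + 856.8²/31) = -1.004
Welch–Satterthwaite df ≈ 46.07
Two-sided p-value ≈ 0.321
Since p ≈ 0.321 > α = 0.02, fail to reject H0; the data do not provide sufficient evidence against H0.

t = -1.004; fail to reject H0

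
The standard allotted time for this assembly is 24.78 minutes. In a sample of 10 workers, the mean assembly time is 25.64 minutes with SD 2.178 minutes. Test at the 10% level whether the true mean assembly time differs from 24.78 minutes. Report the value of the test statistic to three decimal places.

1.249

H0: μ = 24.78; H1: μ ≠ 24.78 (one-sample t-test, two-sided).
t = (x̄ − μ₀)/(s/√n) = (25.64 − 24.78)/(2.178/√10) = 1.249
df = n − 1 = 9
Two-sided p-value ≈ 0.243
Since p ≈ 0.243 > α = 0.1, fail to reject H0; the data do not provide sufficient evidence against H0.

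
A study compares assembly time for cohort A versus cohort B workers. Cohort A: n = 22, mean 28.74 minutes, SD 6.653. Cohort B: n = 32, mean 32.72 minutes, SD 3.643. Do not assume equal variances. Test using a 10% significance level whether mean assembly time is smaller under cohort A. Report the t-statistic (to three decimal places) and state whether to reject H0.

t = -2.555; reject H0

Let group 1 = cohort A, group 2 = cohort B. H0: μ_1 = μ_2; H1: μ_1 < μ_2 (Welch's two-sample t-test, left-tailed).
t = (x̄_1 − x̄_2)/√(s_1²/n_1 + s_2²/n_2) = (28.74 − 32.72)/√(6.653²/22 + 3.643²/32) = -2.555
Welch–Satterthwaite df ≈ 29.70
p-value = P(T ≤ -2.555) ≈ 0.0080
Since p ≈ 0.0080 < α = 0.1, reject H0; the evidence is statistically significant.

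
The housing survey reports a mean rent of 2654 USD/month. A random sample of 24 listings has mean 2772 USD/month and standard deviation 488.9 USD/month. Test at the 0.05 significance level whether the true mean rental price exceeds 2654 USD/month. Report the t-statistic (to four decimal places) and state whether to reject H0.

t = 1.1824; fail to reject H0

H0: μ = 2654; H1: μ > 2654 (one-sample t-test, right-tailed).
t = (x̄ − μ₀)/(s/√n) = (2772 − 2654)/(488.9/√24) = 1.1824
df = n − 1 = 23
p-value = P(T ≥ 1.1824) ≈ 0.125
Since p ≈ 0.125 > α = 0.05, fail to reject H0; the evidence is not statistically significant.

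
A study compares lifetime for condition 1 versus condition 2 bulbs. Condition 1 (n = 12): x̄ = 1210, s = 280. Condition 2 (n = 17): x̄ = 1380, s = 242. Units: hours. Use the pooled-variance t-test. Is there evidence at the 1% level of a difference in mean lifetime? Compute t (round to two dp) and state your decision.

t = -1.75; fail to reject H0

Let group 1 = condition 1, group 2 = condition 2. H0: μ_1 = μ_2; H1: μ_1 ≠ μ_2 (two-sample pooled-variance t-test, two-sided).
s_p² = [(12−1)·280² + (17−1)·242²]/(12+17−2) = 66645.3
t = (1210 − 1380)/√[66645.3·(1/12 + 1/17)] = -1.75
df = n₁ + n₂ − 2 = 27
Two-sided p-value ≈ 0.092
Since p ≈ 0.092 > α = 0.01, fail to reject H0; the data do not provide sufficient evidence against H0.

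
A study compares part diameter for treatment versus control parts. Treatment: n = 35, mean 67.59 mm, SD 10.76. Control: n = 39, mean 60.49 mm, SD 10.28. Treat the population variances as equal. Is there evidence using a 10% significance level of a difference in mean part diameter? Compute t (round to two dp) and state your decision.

Let group 1 = treatment, group 2 = control. H0: μ_1 = μ_2; H1: μ_1 ≠ μ_2 (two-sample pooled-variance t-test, two-sided).
s_p² = [(35−1)·10.76² + (39−1)·10.28²]/(35+39−2) = 110.447
t = (67.59 − 60.49)/√[110.447·(1/35 + 1/39)] = 2.90
df = n₁ + n₂ − 2 = 72
Two-sided p-value ≈ 0.005
Since p ≈ 0.005 < α = 0.1, reject H0; the data support H1.

t = 2.90; reject H0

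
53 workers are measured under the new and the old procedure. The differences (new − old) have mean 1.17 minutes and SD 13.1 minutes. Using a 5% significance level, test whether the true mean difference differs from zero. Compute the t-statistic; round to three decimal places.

0.650

H0: μ_d = 0; H1: μ_d ≠ 0 (paired t-test on the differences, two-sided).
t = d̄/(s_d/√n) = 1.17/(13.1/√53) = 0.650
df = n − 1 = 52
Two-sided p-value ≈ 0.5184
Since p ≈ 0.5184 > α = 0.05, fail to reject H0; the evidence is not statistically significant.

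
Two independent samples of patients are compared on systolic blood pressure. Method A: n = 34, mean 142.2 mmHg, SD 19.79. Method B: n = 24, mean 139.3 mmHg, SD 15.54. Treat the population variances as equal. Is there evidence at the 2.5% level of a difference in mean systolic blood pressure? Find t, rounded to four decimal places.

0.5988

Let group 1 = method A, group 2 = method B. H0: μ_1 = μ_2; H1: μ_1 ≠ μ_2 (two-sample pooled-variance t-test, two-sided).
s_p² = [(34−1)·19.79² + (24−1)·15.54²]/(34+24−2) = 329.974
t = (142.2 − 139.3)/√[329.974·(1/34 + 1/24)] = 0.5988
df = n₁ + n₂ − 2 = 56
Two-sided p-value ≈ 0.552
Since p ≈ 0.552 > α = 0.025, fail to reject H0; the evidence is not statistically significant.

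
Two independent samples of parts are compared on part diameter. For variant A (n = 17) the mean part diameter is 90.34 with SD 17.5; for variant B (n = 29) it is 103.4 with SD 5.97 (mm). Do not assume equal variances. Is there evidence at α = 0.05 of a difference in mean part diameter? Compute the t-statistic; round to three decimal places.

Let group 1 = variant A, group 2 = variant B. H0: μ_1 = μ_2; H1: μ_1 ≠ μ_2 (Welch's two-sample t-test, two-sided).
t = (x̄_1 − x̄_2)/√(s_1²/n_1 + s_2²/n_2) = (90.34 − 103.4)/√(17.5²/17 + 5.97²/29) = -2.977
Welch–Satterthwaite df ≈ 18.21
Two-sided p-value ≈ 0.008
Since p ≈ 0.008 < α = 0.05, reject H0; the data support H1.

-2.977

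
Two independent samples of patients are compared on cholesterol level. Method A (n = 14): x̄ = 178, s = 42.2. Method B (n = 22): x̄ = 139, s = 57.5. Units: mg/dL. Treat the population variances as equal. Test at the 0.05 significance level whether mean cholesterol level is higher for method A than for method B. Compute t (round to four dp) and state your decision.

t = 2.1861; reject H0

Let group 1 = method A, group 2 = method B. H0: μ_1 = μ_2; H1: μ_1 > μ_2 (two-sample pooled-variance t-test, right-tailed).
s_p² = [(14−1)·42.2² + (22−1)·57.5²]/(14+22−2) = 2723.01
t = (178 − 139)/√[2723.01·(1/14 + 1/22)] = 2.1861
df = n₁ + n₂ − 2 = 34
p-value = P(T ≥ 2.1861) ≈ 0.0179
Since p ≈ 0.0179 < α = 0.05, reject H0; the data support H1.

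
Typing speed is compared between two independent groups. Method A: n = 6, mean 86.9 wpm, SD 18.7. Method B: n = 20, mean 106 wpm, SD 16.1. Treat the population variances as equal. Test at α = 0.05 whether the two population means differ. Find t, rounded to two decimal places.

-2.46

Let group 1 = method A, group 2 = method B. H0: μ_1 = μ_2; H1: μ_1 ≠ μ_2 (two-sample pooled-variance t-test, two-sided).
s_p² = [(6−1)·18.7² + (20−1)·16.1²]/(6+20−2) = 278.06
t = (86.9 − 106)/√[278.06·(1/6 + 1/20)] = -2.46
df = n₁ + n₂ − 2 = 24
Two-sided p-value ≈ 0.0214
Since p ≈ 0.0214 < α = 0.05, reject H0; the evidence is statistically significant.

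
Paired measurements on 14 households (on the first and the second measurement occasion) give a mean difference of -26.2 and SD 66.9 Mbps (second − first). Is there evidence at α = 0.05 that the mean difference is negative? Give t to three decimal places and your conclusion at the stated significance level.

H0: μ_d = 0; H1: μ_d < 0 (paired t-test on the differences, left-tailed).
t = d̄/(s_d/√n) = -26.2/(66.9/√14) = -1.465
df = n − 1 = 13
p-value = P(T ≤ -1.465) ≈ 0.0833
Since p ≈ 0.0833 > α = 0.05, fail to reject H0; the evidence is not statistically significant.

t = -1.465; fail to reject H0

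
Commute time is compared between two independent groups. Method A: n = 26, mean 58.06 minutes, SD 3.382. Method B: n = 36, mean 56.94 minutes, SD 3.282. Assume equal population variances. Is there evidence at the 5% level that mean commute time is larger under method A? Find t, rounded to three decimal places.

Let group 1 = method A, group 2 = method B. H0: μ_1 = μ_2; H1: μ_1 > μ_2 (two-sample pooled-variance t-test, right-tailed).
s_p² = [(26−1)·3.382² + (36−1)·3.282²]/(26+36−2) = 11.0492
t = (58.06 − 56.94)/√[11.0492·(1/26 + 1/36)] = 1.309
df = n₁ + n₂ − 2 = 60
p-value = P(T ≥ 1.309) ≈ 0.0977
Since p ≈ 0.0977 > α = 0.05, fail to reject H0; the data do not provide sufficient evidence against H0.

1.309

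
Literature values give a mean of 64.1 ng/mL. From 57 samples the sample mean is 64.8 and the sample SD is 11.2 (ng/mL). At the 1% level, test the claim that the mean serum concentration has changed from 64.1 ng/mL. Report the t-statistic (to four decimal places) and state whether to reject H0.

H0: μ = 64.1; H1: μ ≠ 64.1 (one-sample t-test, two-sided).
t = (x̄ − μ₀)/(s/√n) = (64.8 − 64.1)/(11.2/√57) = 0.4719
df = n − 1 = 56
Two-sided p-value ≈ 0.6389
Since p ≈ 0.6389 > α = 0.01, fail to reject H0; the data do not provide sufficient evidence against H0.

t = 0.4719; fail to reject H0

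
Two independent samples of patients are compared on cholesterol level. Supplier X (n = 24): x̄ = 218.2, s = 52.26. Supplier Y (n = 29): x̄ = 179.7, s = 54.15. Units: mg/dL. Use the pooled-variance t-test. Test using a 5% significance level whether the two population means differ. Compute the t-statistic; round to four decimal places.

Let group 1 = supplier X, group 2 = supplier Y. H0: μ_1 = μ_2; H1: μ_1 ≠ μ_2 (two-sample pooled-variance t-test, two-sided).
s_p² = [(24−1)·52.26² + (29−1)·54.15²]/(24+29−2) = 2841.52
t = (218.2 − 179.7)/√[2841.52·(1/24 + 1/29)] = 2.6173
df = n₁ + n₂ − 2 = 51
Two-sided p-value ≈ 0.0116
Since p ≈ 0.0116 < α = 0.05, reject H0; the evidence is statistically significant.

2.6173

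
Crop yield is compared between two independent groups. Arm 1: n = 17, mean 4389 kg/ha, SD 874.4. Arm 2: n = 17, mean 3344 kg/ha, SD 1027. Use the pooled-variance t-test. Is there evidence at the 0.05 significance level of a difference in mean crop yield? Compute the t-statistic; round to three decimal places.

Let group 1 = arm 1, group 2 = arm 2. H0: μ_1 = μ_2; H1: μ_1 ≠ μ_2 (two-sample pooled-variance t-test, two-sided).
s_p² = [(17−1)·874.4² + (17−1)·1027²]/(17+17−2) = 909652
t = (4389 − 3344)/√[909652·(1/17 + 1/17)] = 3.194
df = n₁ + n₂ − 2 = 32
Two-sided p-value ≈ 0.003
Since p ≈ 0.003 < α = 0.05, reject H0; the evidence is statistically significant.

3.194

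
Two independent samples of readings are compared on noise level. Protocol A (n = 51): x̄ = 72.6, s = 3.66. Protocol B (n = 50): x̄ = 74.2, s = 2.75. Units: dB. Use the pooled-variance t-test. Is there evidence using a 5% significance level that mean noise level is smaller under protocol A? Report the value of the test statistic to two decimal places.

-2.48

Let group 1 = protocol A, group 2 = protocol B. H0: μ_1 = μ_2; H1: μ_1 < μ_2 (two-sample pooled-variance t-test, left-tailed).
s_p² = [(51−1)·3.66² + (50−1)·2.75²]/(51+50−2) = 10.5085
t = (72.6 − 74.2)/√[10.5085·(1/51 + 1/50)] = -2.48
df = n₁ + n₂ − 2 = 99
p-value = P(T ≤ -2.48) ≈ 0.0074
Since p ≈ 0.0074 < α = 0.05, reject H0; the data support H1.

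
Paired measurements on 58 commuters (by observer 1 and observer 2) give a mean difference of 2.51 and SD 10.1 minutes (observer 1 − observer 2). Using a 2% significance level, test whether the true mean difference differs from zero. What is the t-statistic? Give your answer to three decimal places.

1.893

H0: μ_d = 0; H1: μ_d ≠ 0 (paired t-test on the differences, two-sided).
t = d̄/(s_d/√n) = 2.51/(10.1/√58) = 1.893
df = n − 1 = 57
Two-sided p-value ≈ 0.0635
Since p ≈ 0.0635 > α = 0.02, fail to reject H0; the evidence is not statistically significant.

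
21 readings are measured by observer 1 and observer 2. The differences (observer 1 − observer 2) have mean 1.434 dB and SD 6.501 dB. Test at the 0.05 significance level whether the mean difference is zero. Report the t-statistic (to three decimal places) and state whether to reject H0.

t = 1.011; fail to reject H0

H0: μ_d = 0; H1: μ_d ≠ 0 (paired t-test on the differences, two-sided).
t = d̄/(s_d/√n) = 1.434/(6.501/√21) = 1.011
df = n − 1 = 20
Two-sided p-value ≈ 0.3242
Since p ≈ 0.3242 > α = 0.05, fail to reject H0; the evidence is not statistically significant.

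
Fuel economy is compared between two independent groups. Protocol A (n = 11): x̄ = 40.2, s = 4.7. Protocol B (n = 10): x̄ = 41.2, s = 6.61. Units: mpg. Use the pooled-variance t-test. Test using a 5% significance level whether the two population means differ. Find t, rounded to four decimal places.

Let group 1 = protocol A, group 2 = protocol B. H0: μ_1 = μ_2; H1: μ_1 ≠ μ_2 (two-sample pooled-variance t-test, two-sided).
s_p² = [(11−1)·4.7² + (10−1)·6.61²]/(11+10−2) = 32.3226
t = (40.2 − 41.2)/√[32.3226·(1/11 + 1/10)] = -0.4026
df = n₁ + n₂ − 2 = 19
Two-sided p-value ≈ 0.6918
Since p ≈ 0.6918 > α = 0.05, fail to reject H0; the evidence is not statistically significant.

-0.4026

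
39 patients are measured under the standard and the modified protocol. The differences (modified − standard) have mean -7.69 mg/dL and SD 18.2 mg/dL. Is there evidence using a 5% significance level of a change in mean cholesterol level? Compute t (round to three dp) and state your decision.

t = -2.639; reject H0

H0: μ_d = 0; H1: μ_d ≠ 0 (paired t-test on the differences, two-sided).
t = d̄/(s_d/√n) = -7.69/(18.2/√39) = -2.639
df = n − 1 = 38
Two-sided p-value ≈ 0.0120
Since p ≈ 0.0120 < α = 0.05, reject H0; the evidence is statistically significant.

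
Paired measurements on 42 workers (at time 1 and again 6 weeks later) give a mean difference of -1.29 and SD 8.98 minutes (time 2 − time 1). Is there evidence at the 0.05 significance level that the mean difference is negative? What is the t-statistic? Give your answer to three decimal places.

H0: μ_d = 0; H1: μ_d < 0 (paired t-test on the differences, left-tailed).
t = d̄/(s_d/√n) = -1.29/(8.98/√42) = -0.931
df = n − 1 = 41
p-value = P(T ≤ -0.931) ≈ 0.1787
Since p ≈ 0.1787 > α = 0.05, fail to reject H0; the data do not provide sufficient evidence against H0.

-0.931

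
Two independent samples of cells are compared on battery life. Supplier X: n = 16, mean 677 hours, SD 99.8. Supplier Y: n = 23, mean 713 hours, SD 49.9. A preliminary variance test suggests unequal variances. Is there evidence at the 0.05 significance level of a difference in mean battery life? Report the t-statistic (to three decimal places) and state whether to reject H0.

Let group 1 = supplier X, group 2 = supplier Y. H0: μ_1 = μ_2; H1: μ_1 ≠ μ_2 (Welch's two-sample t-test, two-sided).
t = (x̄_1 − x̄_2)/√(s_1²/n_1 + s_2²/n_2) = (677 − 713)/√(99.8²/16 + 49.9²/23) = -1.332
Welch–Satterthwaite df ≈ 20.25
Two-sided p-value ≈ 0.1977
Since p ≈ 0.1977 > α = 0.05, fail to reject H0; the evidence is not statistically significant.

t = -1.332; fail to reject H0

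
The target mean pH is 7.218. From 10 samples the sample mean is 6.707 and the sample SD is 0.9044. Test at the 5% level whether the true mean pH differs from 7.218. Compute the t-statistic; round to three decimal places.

-1.787

H0: μ = 7.218; H1: μ ≠ 7.218 (one-sample t-test, two-sided).
t = (x̄ − μ₀)/(s/√n) = (6.707 − 7.218)/(0.9044/√10) = -1.787
df = n − 1 = 9
Two-sided p-value ≈ 0.108
Since p ≈ 0.108 > α = 0.05, fail to reject H0; the data do not provide sufficient evidence against H0.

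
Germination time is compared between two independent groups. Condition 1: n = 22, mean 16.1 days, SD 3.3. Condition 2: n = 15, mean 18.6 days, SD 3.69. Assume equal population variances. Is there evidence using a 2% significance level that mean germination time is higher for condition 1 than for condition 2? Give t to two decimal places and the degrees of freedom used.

Let group 1 = condition 1, group 2 = condition 2. H0: μ_1 = μ_2; H1: μ_1 > μ_2 (two-sample pooled-variance t-test, right-tailed).
s_p² = [(22−1)·3.3² + (15−1)·3.69²]/(22+15−2) = 11.9804
t = (16.1 − 18.6)/√[11.9804·(1/22 + 1/15)] = -2.16
df = n₁ + n₂ − 2 = 35
p-value = P(T ≥ -2.16) ≈ 0.9810
Since p ≈ 0.9810 > α = 0.02, fail to reject H0; the data do not provide sufficient evidence against H0.

t = -2.16, df = 35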